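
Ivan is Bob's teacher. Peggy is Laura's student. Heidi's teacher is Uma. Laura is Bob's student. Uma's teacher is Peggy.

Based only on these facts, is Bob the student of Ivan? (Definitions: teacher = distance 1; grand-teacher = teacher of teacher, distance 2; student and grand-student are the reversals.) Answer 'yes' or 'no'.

Answer: yes

Derivation:
Reconstructing the teacher chain from the given facts:
  Ivan -> Bob -> Laura -> Peggy -> Uma -> Heidi
(each arrow means 'teacher of the next')
Positions in the chain (0 = top):
  position of Ivan: 0
  position of Bob: 1
  position of Laura: 2
  position of Peggy: 3
  position of Uma: 4
  position of Heidi: 5

Bob is at position 1, Ivan is at position 0; signed distance (j - i) = -1.
'student' requires j - i = -1. Actual distance is -1, so the relation HOLDS.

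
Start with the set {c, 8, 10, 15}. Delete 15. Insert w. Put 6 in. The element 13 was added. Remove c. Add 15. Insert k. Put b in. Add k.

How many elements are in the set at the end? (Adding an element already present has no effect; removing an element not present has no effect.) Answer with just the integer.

Answer: 8

Derivation:
Tracking the set through each operation:
Start: {10, 15, 8, c}
Event 1 (remove 15): removed. Set: {10, 8, c}
Event 2 (add w): added. Set: {10, 8, c, w}
Event 3 (add 6): added. Set: {10, 6, 8, c, w}
Event 4 (add 13): added. Set: {10, 13, 6, 8, c, w}
Event 5 (remove c): removed. Set: {10, 13, 6, 8, w}
Event 6 (add 15): added. Set: {10, 13, 15, 6, 8, w}
Event 7 (add k): added. Set: {10, 13, 15, 6, 8, k, w}
Event 8 (add b): added. Set: {10, 13, 15, 6, 8, b, k, w}
Event 9 (add k): already present, no change. Set: {10, 13, 15, 6, 8, b, k, w}

Final set: {10, 13, 15, 6, 8, b, k, w} (size 8)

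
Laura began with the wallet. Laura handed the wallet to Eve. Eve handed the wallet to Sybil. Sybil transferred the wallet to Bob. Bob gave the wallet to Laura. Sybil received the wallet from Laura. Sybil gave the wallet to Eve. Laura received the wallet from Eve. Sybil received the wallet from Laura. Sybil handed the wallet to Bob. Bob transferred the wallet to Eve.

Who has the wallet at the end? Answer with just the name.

Tracking the wallet through each event:
Start: Laura has the wallet.
After event 1: Eve has the wallet.
After event 2: Sybil has the wallet.
After event 3: Bob has the wallet.
After event 4: Laura has the wallet.
After event 5: Sybil has the wallet.
After event 6: Eve has the wallet.
After event 7: Laura has the wallet.
After event 8: Sybil has the wallet.
After event 9: Bob has the wallet.
After event 10: Eve has the wallet.

Answer: Eve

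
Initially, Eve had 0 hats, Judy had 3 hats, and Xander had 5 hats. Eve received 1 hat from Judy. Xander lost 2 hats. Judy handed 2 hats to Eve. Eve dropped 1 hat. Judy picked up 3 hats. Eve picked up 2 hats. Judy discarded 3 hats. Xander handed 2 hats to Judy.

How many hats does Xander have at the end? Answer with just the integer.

Tracking counts step by step:
Start: Eve=0, Judy=3, Xander=5
Event 1 (Judy -> Eve, 1): Judy: 3 -> 2, Eve: 0 -> 1. State: Eve=1, Judy=2, Xander=5
Event 2 (Xander -2): Xander: 5 -> 3. State: Eve=1, Judy=2, Xander=3
Event 3 (Judy -> Eve, 2): Judy: 2 -> 0, Eve: 1 -> 3. State: Eve=3, Judy=0, Xander=3
Event 4 (Eve -1): Eve: 3 -> 2. State: Eve=2, Judy=0, Xander=3
Event 5 (Judy +3): Judy: 0 -> 3. State: Eve=2, Judy=3, Xander=3
Event 6 (Eve +2): Eve: 2 -> 4. State: Eve=4, Judy=3, Xander=3
Event 7 (Judy -3): Judy: 3 -> 0. State: Eve=4, Judy=0, Xander=3
Event 8 (Xander -> Judy, 2): Xander: 3 -> 1, Judy: 0 -> 2. State: Eve=4, Judy=2, Xander=1

Xander's final count: 1

Answer: 1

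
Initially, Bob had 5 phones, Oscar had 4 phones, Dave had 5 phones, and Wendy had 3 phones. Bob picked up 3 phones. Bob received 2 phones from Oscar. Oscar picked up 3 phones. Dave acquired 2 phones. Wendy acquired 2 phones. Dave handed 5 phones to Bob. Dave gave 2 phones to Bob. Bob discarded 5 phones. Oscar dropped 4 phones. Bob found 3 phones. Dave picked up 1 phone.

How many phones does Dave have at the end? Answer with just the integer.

Tracking counts step by step:
Start: Bob=5, Oscar=4, Dave=5, Wendy=3
Event 1 (Bob +3): Bob: 5 -> 8. State: Bob=8, Oscar=4, Dave=5, Wendy=3
Event 2 (Oscar -> Bob, 2): Oscar: 4 -> 2, Bob: 8 -> 10. State: Bob=10, Oscar=2, Dave=5, Wendy=3
Event 3 (Oscar +3): Oscar: 2 -> 5. State: Bob=10, Oscar=5, Dave=5, Wendy=3
Event 4 (Dave +2): Dave: 5 -> 7. State: Bob=10, Oscar=5, Dave=7, Wendy=3
Event 5 (Wendy +2): Wendy: 3 -> 5. State: Bob=10, Oscar=5, Dave=7, Wendy=5
Event 6 (Dave -> Bob, 5): Dave: 7 -> 2, Bob: 10 -> 15. State: Bob=15, Oscar=5, Dave=2, Wendy=5
Event 7 (Dave -> Bob, 2): Dave: 2 -> 0, Bob: 15 -> 17. State: Bob=17, Oscar=5, Dave=0, Wendy=5
Event 8 (Bob -5): Bob: 17 -> 12. State: Bob=12, Oscar=5, Dave=0, Wendy=5
Event 9 (Oscar -4): Oscar: 5 -> 1. State: Bob=12, Oscar=1, Dave=0, Wendy=5
Event 10 (Bob +3): Bob: 12 -> 15. State: Bob=15, Oscar=1, Dave=0, Wendy=5
Event 11 (Dave +1): Dave: 0 -> 1. State: Bob=15, Oscar=1, Dave=1, Wendy=5

Dave's final count: 1

Answer: 1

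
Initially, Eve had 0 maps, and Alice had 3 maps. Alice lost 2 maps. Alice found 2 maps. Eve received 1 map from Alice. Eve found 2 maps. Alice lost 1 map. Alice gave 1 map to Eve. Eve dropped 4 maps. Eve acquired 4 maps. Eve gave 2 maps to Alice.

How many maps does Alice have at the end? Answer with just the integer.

Answer: 2

Derivation:
Tracking counts step by step:
Start: Eve=0, Alice=3
Event 1 (Alice -2): Alice: 3 -> 1. State: Eve=0, Alice=1
Event 2 (Alice +2): Alice: 1 -> 3. State: Eve=0, Alice=3
Event 3 (Alice -> Eve, 1): Alice: 3 -> 2, Eve: 0 -> 1. State: Eve=1, Alice=2
Event 4 (Eve +2): Eve: 1 -> 3. State: Eve=3, Alice=2
Event 5 (Alice -1): Alice: 2 -> 1. State: Eve=3, Alice=1
Event 6 (Alice -> Eve, 1): Alice: 1 -> 0, Eve: 3 -> 4. State: Eve=4, Alice=0
Event 7 (Eve -4): Eve: 4 -> 0. State: Eve=0, Alice=0
Event 8 (Eve +4): Eve: 0 -> 4. State: Eve=4, Alice=0
Event 9 (Eve -> Alice, 2): Eve: 4 -> 2, Alice: 0 -> 2. State: Eve=2, Alice=2

Alice's final count: 2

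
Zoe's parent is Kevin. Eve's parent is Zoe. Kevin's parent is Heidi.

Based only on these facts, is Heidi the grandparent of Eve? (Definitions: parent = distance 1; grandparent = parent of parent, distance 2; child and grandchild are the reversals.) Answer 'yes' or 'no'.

Answer: no

Derivation:
Reconstructing the parent chain from the given facts:
  Heidi -> Kevin -> Zoe -> Eve
(each arrow means 'parent of the next')
Positions in the chain (0 = top):
  position of Heidi: 0
  position of Kevin: 1
  position of Zoe: 2
  position of Eve: 3

Heidi is at position 0, Eve is at position 3; signed distance (j - i) = 3.
'grandparent' requires j - i = 2. Actual distance is 3, so the relation does NOT hold.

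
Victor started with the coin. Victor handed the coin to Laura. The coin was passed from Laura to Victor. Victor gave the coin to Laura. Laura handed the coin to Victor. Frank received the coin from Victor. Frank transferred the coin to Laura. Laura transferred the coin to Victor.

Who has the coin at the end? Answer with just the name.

Tracking the coin through each event:
Start: Victor has the coin.
After event 1: Laura has the coin.
After event 2: Victor has the coin.
After event 3: Laura has the coin.
After event 4: Victor has the coin.
After event 5: Frank has the coin.
After event 6: Laura has the coin.
After event 7: Victor has the coin.

Answer: Victor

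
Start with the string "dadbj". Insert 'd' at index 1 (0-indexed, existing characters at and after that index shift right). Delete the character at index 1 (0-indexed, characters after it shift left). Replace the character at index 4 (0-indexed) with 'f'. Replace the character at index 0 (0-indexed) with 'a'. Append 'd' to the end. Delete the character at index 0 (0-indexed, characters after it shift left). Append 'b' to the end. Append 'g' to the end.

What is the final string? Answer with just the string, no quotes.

Applying each edit step by step:
Start: "dadbj"
Op 1 (insert 'd' at idx 1): "dadbj" -> "ddadbj"
Op 2 (delete idx 1 = 'd'): "ddadbj" -> "dadbj"
Op 3 (replace idx 4: 'j' -> 'f'): "dadbj" -> "dadbf"
Op 4 (replace idx 0: 'd' -> 'a'): "dadbf" -> "aadbf"
Op 5 (append 'd'): "aadbf" -> "aadbfd"
Op 6 (delete idx 0 = 'a'): "aadbfd" -> "adbfd"
Op 7 (append 'b'): "adbfd" -> "adbfdb"
Op 8 (append 'g'): "adbfdb" -> "adbfdbg"

Answer: adbfdbg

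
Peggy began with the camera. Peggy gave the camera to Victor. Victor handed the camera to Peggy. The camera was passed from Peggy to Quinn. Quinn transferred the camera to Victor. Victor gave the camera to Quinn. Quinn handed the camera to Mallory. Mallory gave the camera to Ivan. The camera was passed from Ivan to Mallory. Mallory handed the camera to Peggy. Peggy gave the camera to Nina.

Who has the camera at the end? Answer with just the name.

Tracking the camera through each event:
Start: Peggy has the camera.
After event 1: Victor has the camera.
After event 2: Peggy has the camera.
After event 3: Quinn has the camera.
After event 4: Victor has the camera.
After event 5: Quinn has the camera.
After event 6: Mallory has the camera.
After event 7: Ivan has the camera.
After event 8: Mallory has the camera.
After event 9: Peggy has the camera.
After event 10: Nina has the camera.

Answer: Nina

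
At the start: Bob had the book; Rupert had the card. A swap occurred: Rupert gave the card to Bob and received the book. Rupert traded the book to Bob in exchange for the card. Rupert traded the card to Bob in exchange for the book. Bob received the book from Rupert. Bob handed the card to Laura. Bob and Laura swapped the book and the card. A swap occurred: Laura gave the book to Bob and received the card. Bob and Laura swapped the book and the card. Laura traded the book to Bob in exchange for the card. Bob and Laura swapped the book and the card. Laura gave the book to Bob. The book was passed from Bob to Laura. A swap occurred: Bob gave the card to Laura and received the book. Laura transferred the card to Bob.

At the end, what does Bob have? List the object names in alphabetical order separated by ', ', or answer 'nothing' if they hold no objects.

Tracking all object holders:
Start: book:Bob, card:Rupert
Event 1 (swap card<->book: now card:Bob, book:Rupert). State: book:Rupert, card:Bob
Event 2 (swap book<->card: now book:Bob, card:Rupert). State: book:Bob, card:Rupert
Event 3 (swap card<->book: now card:Bob, book:Rupert). State: book:Rupert, card:Bob
Event 4 (give book: Rupert -> Bob). State: book:Bob, card:Bob
Event 5 (give card: Bob -> Laura). State: book:Bob, card:Laura
Event 6 (swap book<->card: now book:Laura, card:Bob). State: book:Laura, card:Bob
Event 7 (swap book<->card: now book:Bob, card:Laura). State: book:Bob, card:Laura
Event 8 (swap book<->card: now book:Laura, card:Bob). State: book:Laura, card:Bob
Event 9 (swap book<->card: now book:Bob, card:Laura). State: book:Bob, card:Laura
Event 10 (swap book<->card: now book:Laura, card:Bob). State: book:Laura, card:Bob
Event 11 (give book: Laura -> Bob). State: book:Bob, card:Bob
Event 12 (give book: Bob -> Laura). State: book:Laura, card:Bob
Event 13 (swap card<->book: now card:Laura, book:Bob). State: book:Bob, card:Laura
Event 14 (give card: Laura -> Bob). State: book:Bob, card:Bob

Final state: book:Bob, card:Bob
Bob holds: book, card.

Answer: book, card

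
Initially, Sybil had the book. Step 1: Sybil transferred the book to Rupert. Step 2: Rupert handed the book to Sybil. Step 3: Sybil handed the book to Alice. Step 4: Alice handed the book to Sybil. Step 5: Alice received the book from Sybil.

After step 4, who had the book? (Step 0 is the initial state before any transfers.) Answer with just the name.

Tracking the book holder through step 4:
After step 0 (start): Sybil
After step 1: Rupert
After step 2: Sybil
After step 3: Alice
After step 4: Sybil

At step 4, the holder is Sybil.

Answer: Sybil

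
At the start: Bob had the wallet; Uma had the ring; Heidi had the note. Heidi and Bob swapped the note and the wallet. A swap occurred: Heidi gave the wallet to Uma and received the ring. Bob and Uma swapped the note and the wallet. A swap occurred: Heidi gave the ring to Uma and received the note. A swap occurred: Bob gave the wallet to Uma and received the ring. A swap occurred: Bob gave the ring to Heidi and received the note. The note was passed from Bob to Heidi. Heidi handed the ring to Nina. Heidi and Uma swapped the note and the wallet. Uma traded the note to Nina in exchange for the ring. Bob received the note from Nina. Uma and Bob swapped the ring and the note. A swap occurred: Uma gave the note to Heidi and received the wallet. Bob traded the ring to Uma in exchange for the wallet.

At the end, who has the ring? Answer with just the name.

Tracking all object holders:
Start: wallet:Bob, ring:Uma, note:Heidi
Event 1 (swap note<->wallet: now note:Bob, wallet:Heidi). State: wallet:Heidi, ring:Uma, note:Bob
Event 2 (swap wallet<->ring: now wallet:Uma, ring:Heidi). State: wallet:Uma, ring:Heidi, note:Bob
Event 3 (swap note<->wallet: now note:Uma, wallet:Bob). State: wallet:Bob, ring:Heidi, note:Uma
Event 4 (swap ring<->note: now ring:Uma, note:Heidi). State: wallet:Bob, ring:Uma, note:Heidi
Event 5 (swap wallet<->ring: now wallet:Uma, ring:Bob). State: wallet:Uma, ring:Bob, note:Heidi
Event 6 (swap ring<->note: now ring:Heidi, note:Bob). State: wallet:Uma, ring:Heidi, note:Bob
Event 7 (give note: Bob -> Heidi). State: wallet:Uma, ring:Heidi, note:Heidi
Event 8 (give ring: Heidi -> Nina). State: wallet:Uma, ring:Nina, note:Heidi
Event 9 (swap note<->wallet: now note:Uma, wallet:Heidi). State: wallet:Heidi, ring:Nina, note:Uma
Event 10 (swap note<->ring: now note:Nina, ring:Uma). State: wallet:Heidi, ring:Uma, note:Nina
Event 11 (give note: Nina -> Bob). State: wallet:Heidi, ring:Uma, note:Bob
Event 12 (swap ring<->note: now ring:Bob, note:Uma). State: wallet:Heidi, ring:Bob, note:Uma
Event 13 (swap note<->wallet: now note:Heidi, wallet:Uma). State: wallet:Uma, ring:Bob, note:Heidi
Event 14 (swap ring<->wallet: now ring:Uma, wallet:Bob). State: wallet:Bob, ring:Uma, note:Heidi

Final state: wallet:Bob, ring:Uma, note:Heidi
The ring is held by Uma.

Answer: Uma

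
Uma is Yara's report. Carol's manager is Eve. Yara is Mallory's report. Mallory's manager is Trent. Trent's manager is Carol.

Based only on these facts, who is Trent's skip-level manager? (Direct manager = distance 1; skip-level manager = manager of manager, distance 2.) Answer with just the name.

Reconstructing the manager chain from the given facts:
  Eve -> Carol -> Trent -> Mallory -> Yara -> Uma
(each arrow means 'manager of the next')
Positions in the chain (0 = top):
  position of Eve: 0
  position of Carol: 1
  position of Trent: 2
  position of Mallory: 3
  position of Yara: 4
  position of Uma: 5

Trent is at position 2; the skip-level manager is 2 steps up the chain, i.e. position 0: Eve.

Answer: Eve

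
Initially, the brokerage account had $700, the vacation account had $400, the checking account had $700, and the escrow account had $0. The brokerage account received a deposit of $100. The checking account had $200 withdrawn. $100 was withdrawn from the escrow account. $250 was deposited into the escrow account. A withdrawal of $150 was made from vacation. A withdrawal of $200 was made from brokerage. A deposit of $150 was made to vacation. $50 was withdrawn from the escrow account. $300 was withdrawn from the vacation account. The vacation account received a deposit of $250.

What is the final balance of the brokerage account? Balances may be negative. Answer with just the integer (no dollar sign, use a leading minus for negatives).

Answer: 600

Derivation:
Tracking account balances step by step:
Start: brokerage=700, vacation=400, checking=700, escrow=0
Event 1 (deposit 100 to brokerage): brokerage: 700 + 100 = 800. Balances: brokerage=800, vacation=400, checking=700, escrow=0
Event 2 (withdraw 200 from checking): checking: 700 - 200 = 500. Balances: brokerage=800, vacation=400, checking=500, escrow=0
Event 3 (withdraw 100 from escrow): escrow: 0 - 100 = -100. Balances: brokerage=800, vacation=400, checking=500, escrow=-100
Event 4 (deposit 250 to escrow): escrow: -100 + 250 = 150. Balances: brokerage=800, vacation=400, checking=500, escrow=150
Event 5 (withdraw 150 from vacation): vacation: 400 - 150 = 250. Balances: brokerage=800, vacation=250, checking=500, escrow=150
Event 6 (withdraw 200 from brokerage): brokerage: 800 - 200 = 600. Balances: brokerage=600, vacation=250, checking=500, escrow=150
Event 7 (deposit 150 to vacation): vacation: 250 + 150 = 400. Balances: brokerage=600, vacation=400, checking=500, escrow=150
Event 8 (withdraw 50 from escrow): escrow: 150 - 50 = 100. Balances: brokerage=600, vacation=400, checking=500, escrow=100
Event 9 (withdraw 300 from vacation): vacation: 400 - 300 = 100. Balances: brokerage=600, vacation=100, checking=500, escrow=100
Event 10 (deposit 250 to vacation): vacation: 100 + 250 = 350. Balances: brokerage=600, vacation=350, checking=500, escrow=100

Final balance of brokerage: 600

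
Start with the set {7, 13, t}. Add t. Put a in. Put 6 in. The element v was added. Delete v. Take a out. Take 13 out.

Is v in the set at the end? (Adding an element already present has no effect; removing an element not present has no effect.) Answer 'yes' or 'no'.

Answer: no

Derivation:
Tracking the set through each operation:
Start: {13, 7, t}
Event 1 (add t): already present, no change. Set: {13, 7, t}
Event 2 (add a): added. Set: {13, 7, a, t}
Event 3 (add 6): added. Set: {13, 6, 7, a, t}
Event 4 (add v): added. Set: {13, 6, 7, a, t, v}
Event 5 (remove v): removed. Set: {13, 6, 7, a, t}
Event 6 (remove a): removed. Set: {13, 6, 7, t}
Event 7 (remove 13): removed. Set: {6, 7, t}

Final set: {6, 7, t} (size 3)
v is NOT in the final set.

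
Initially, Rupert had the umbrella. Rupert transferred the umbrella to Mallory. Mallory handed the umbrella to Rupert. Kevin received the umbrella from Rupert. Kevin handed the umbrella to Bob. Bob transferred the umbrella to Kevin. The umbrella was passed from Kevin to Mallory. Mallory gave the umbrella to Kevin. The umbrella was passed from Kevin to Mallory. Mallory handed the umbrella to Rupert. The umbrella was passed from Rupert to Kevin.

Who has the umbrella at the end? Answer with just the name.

Tracking the umbrella through each event:
Start: Rupert has the umbrella.
After event 1: Mallory has the umbrella.
After event 2: Rupert has the umbrella.
After event 3: Kevin has the umbrella.
After event 4: Bob has the umbrella.
After event 5: Kevin has the umbrella.
After event 6: Mallory has the umbrella.
After event 7: Kevin has the umbrella.
After event 8: Mallory has the umbrella.
After event 9: Rupert has the umbrella.
After event 10: Kevin has the umbrella.

Answer: Kevin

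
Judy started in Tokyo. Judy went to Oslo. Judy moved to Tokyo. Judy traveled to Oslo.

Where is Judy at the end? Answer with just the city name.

Answer: Oslo

Derivation:
Tracking Judy's location:
Start: Judy is in Tokyo.
After move 1: Tokyo -> Oslo. Judy is in Oslo.
After move 2: Oslo -> Tokyo. Judy is in Tokyo.
After move 3: Tokyo -> Oslo. Judy is in Oslo.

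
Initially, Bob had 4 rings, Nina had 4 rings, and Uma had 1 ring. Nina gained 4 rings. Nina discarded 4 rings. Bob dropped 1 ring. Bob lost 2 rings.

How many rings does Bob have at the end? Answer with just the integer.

Tracking counts step by step:
Start: Bob=4, Nina=4, Uma=1
Event 1 (Nina +4): Nina: 4 -> 8. State: Bob=4, Nina=8, Uma=1
Event 2 (Nina -4): Nina: 8 -> 4. State: Bob=4, Nina=4, Uma=1
Event 3 (Bob -1): Bob: 4 -> 3. State: Bob=3, Nina=4, Uma=1
Event 4 (Bob -2): Bob: 3 -> 1. State: Bob=1, Nina=4, Uma=1

Bob's final count: 1

Answer: 1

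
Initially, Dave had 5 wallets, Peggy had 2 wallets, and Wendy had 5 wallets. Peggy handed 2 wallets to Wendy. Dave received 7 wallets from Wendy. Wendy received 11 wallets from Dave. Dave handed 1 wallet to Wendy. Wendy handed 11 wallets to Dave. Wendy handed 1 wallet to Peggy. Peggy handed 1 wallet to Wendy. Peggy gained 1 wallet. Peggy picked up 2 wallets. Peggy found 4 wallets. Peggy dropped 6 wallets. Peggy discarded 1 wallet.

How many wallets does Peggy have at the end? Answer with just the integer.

Answer: 0

Derivation:
Tracking counts step by step:
Start: Dave=5, Peggy=2, Wendy=5
Event 1 (Peggy -> Wendy, 2): Peggy: 2 -> 0, Wendy: 5 -> 7. State: Dave=5, Peggy=0, Wendy=7
Event 2 (Wendy -> Dave, 7): Wendy: 7 -> 0, Dave: 5 -> 12. State: Dave=12, Peggy=0, Wendy=0
Event 3 (Dave -> Wendy, 11): Dave: 12 -> 1, Wendy: 0 -> 11. State: Dave=1, Peggy=0, Wendy=11
Event 4 (Dave -> Wendy, 1): Dave: 1 -> 0, Wendy: 11 -> 12. State: Dave=0, Peggy=0, Wendy=12
Event 5 (Wendy -> Dave, 11): Wendy: 12 -> 1, Dave: 0 -> 11. State: Dave=11, Peggy=0, Wendy=1
Event 6 (Wendy -> Peggy, 1): Wendy: 1 -> 0, Peggy: 0 -> 1. State: Dave=11, Peggy=1, Wendy=0
Event 7 (Peggy -> Wendy, 1): Peggy: 1 -> 0, Wendy: 0 -> 1. State: Dave=11, Peggy=0, Wendy=1
Event 8 (Peggy +1): Peggy: 0 -> 1. State: Dave=11, Peggy=1, Wendy=1
Event 9 (Peggy +2): Peggy: 1 -> 3. State: Dave=11, Peggy=3, Wendy=1
Event 10 (Peggy +4): Peggy: 3 -> 7. State: Dave=11, Peggy=7, Wendy=1
Event 11 (Peggy -6): Peggy: 7 -> 1. State: Dave=11, Peggy=1, Wendy=1
Event 12 (Peggy -1): Peggy: 1 -> 0. State: Dave=11, Peggy=0, Wendy=1

Peggy's final count: 0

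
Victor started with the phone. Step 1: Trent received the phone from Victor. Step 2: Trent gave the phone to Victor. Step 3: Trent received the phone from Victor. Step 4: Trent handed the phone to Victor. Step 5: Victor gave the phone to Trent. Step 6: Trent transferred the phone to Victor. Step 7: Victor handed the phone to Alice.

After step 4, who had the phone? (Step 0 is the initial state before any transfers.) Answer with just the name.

Tracking the phone holder through step 4:
After step 0 (start): Victor
After step 1: Trent
After step 2: Victor
After step 3: Trent
After step 4: Victor

At step 4, the holder is Victor.

Answer: Victor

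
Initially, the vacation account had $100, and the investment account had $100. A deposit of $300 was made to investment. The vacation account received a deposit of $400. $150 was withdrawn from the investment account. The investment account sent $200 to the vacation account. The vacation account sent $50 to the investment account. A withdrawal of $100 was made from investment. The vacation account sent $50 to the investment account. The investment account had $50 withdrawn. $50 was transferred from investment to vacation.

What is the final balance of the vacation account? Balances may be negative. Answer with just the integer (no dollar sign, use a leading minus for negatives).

Answer: 650

Derivation:
Tracking account balances step by step:
Start: vacation=100, investment=100
Event 1 (deposit 300 to investment): investment: 100 + 300 = 400. Balances: vacation=100, investment=400
Event 2 (deposit 400 to vacation): vacation: 100 + 400 = 500. Balances: vacation=500, investment=400
Event 3 (withdraw 150 from investment): investment: 400 - 150 = 250. Balances: vacation=500, investment=250
Event 4 (transfer 200 investment -> vacation): investment: 250 - 200 = 50, vacation: 500 + 200 = 700. Balances: vacation=700, investment=50
Event 5 (transfer 50 vacation -> investment): vacation: 700 - 50 = 650, investment: 50 + 50 = 100. Balances: vacation=650, investment=100
Event 6 (withdraw 100 from investment): investment: 100 - 100 = 0. Balances: vacation=650, investment=0
Event 7 (transfer 50 vacation -> investment): vacation: 650 - 50 = 600, investment: 0 + 50 = 50. Balances: vacation=600, investment=50
Event 8 (withdraw 50 from investment): investment: 50 - 50 = 0. Balances: vacation=600, investment=0
Event 9 (transfer 50 investment -> vacation): investment: 0 - 50 = -50, vacation: 600 + 50 = 650. Balances: vacation=650, investment=-50

Final balance of vacation: 650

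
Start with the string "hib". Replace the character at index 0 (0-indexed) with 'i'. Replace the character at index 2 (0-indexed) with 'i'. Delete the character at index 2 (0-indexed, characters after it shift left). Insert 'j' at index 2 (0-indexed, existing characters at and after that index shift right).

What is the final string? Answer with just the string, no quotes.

Applying each edit step by step:
Start: "hib"
Op 1 (replace idx 0: 'h' -> 'i'): "hib" -> "iib"
Op 2 (replace idx 2: 'b' -> 'i'): "iib" -> "iii"
Op 3 (delete idx 2 = 'i'): "iii" -> "ii"
Op 4 (insert 'j' at idx 2): "ii" -> "iij"

Answer: iij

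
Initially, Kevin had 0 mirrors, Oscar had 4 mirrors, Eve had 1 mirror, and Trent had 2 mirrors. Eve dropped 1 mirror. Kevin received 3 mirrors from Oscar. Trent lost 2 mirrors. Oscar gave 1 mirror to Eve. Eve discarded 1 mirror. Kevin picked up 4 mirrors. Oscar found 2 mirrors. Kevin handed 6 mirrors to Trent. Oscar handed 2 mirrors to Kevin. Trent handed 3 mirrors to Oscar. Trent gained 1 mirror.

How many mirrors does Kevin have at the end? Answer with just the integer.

Tracking counts step by step:
Start: Kevin=0, Oscar=4, Eve=1, Trent=2
Event 1 (Eve -1): Eve: 1 -> 0. State: Kevin=0, Oscar=4, Eve=0, Trent=2
Event 2 (Oscar -> Kevin, 3): Oscar: 4 -> 1, Kevin: 0 -> 3. State: Kevin=3, Oscar=1, Eve=0, Trent=2
Event 3 (Trent -2): Trent: 2 -> 0. State: Kevin=3, Oscar=1, Eve=0, Trent=0
Event 4 (Oscar -> Eve, 1): Oscar: 1 -> 0, Eve: 0 -> 1. State: Kevin=3, Oscar=0, Eve=1, Trent=0
Event 5 (Eve -1): Eve: 1 -> 0. State: Kevin=3, Oscar=0, Eve=0, Trent=0
Event 6 (Kevin +4): Kevin: 3 -> 7. State: Kevin=7, Oscar=0, Eve=0, Trent=0
Event 7 (Oscar +2): Oscar: 0 -> 2. State: Kevin=7, Oscar=2, Eve=0, Trent=0
Event 8 (Kevin -> Trent, 6): Kevin: 7 -> 1, Trent: 0 -> 6. State: Kevin=1, Oscar=2, Eve=0, Trent=6
Event 9 (Oscar -> Kevin, 2): Oscar: 2 -> 0, Kevin: 1 -> 3. State: Kevin=3, Oscar=0, Eve=0, Trent=6
Event 10 (Trent -> Oscar, 3): Trent: 6 -> 3, Oscar: 0 -> 3. State: Kevin=3, Oscar=3, Eve=0, Trent=3
Event 11 (Trent +1): Trent: 3 -> 4. State: Kevin=3, Oscar=3, Eve=0, Trent=4

Kevin's final count: 3

Answer: 3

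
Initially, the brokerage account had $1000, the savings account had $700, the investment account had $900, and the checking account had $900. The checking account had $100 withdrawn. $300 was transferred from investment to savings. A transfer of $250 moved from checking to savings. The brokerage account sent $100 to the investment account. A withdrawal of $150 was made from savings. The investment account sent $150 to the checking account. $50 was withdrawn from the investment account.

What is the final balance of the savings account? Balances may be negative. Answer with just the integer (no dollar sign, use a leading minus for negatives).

Tracking account balances step by step:
Start: brokerage=1000, savings=700, investment=900, checking=900
Event 1 (withdraw 100 from checking): checking: 900 - 100 = 800. Balances: brokerage=1000, savings=700, investment=900, checking=800
Event 2 (transfer 300 investment -> savings): investment: 900 - 300 = 600, savings: 700 + 300 = 1000. Balances: brokerage=1000, savings=1000, investment=600, checking=800
Event 3 (transfer 250 checking -> savings): checking: 800 - 250 = 550, savings: 1000 + 250 = 1250. Balances: brokerage=1000, savings=1250, investment=600, checking=550
Event 4 (transfer 100 brokerage -> investment): brokerage: 1000 - 100 = 900, investment: 600 + 100 = 700. Balances: brokerage=900, savings=1250, investment=700, checking=550
Event 5 (withdraw 150 from savings): savings: 1250 - 150 = 1100. Balances: brokerage=900, savings=1100, investment=700, checking=550
Event 6 (transfer 150 investment -> checking): investment: 700 - 150 = 550, checking: 550 + 150 = 700. Balances: brokerage=900, savings=1100, investment=550, checking=700
Event 7 (withdraw 50 from investment): investment: 550 - 50 = 500. Balances: brokerage=900, savings=1100, investment=500, checking=700

Final balance of savings: 1100

Answer: 1100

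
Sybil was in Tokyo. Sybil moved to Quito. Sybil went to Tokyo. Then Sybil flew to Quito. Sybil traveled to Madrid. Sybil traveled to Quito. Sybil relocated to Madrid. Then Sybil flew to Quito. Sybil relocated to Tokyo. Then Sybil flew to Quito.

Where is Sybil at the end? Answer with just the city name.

Answer: Quito

Derivation:
Tracking Sybil's location:
Start: Sybil is in Tokyo.
After move 1: Tokyo -> Quito. Sybil is in Quito.
After move 2: Quito -> Tokyo. Sybil is in Tokyo.
After move 3: Tokyo -> Quito. Sybil is in Quito.
After move 4: Quito -> Madrid. Sybil is in Madrid.
After move 5: Madrid -> Quito. Sybil is in Quito.
After move 6: Quito -> Madrid. Sybil is in Madrid.
After move 7: Madrid -> Quito. Sybil is in Quito.
After move 8: Quito -> Tokyo. Sybil is in Tokyo.
After move 9: Tokyo -> Quito. Sybil is in Quito.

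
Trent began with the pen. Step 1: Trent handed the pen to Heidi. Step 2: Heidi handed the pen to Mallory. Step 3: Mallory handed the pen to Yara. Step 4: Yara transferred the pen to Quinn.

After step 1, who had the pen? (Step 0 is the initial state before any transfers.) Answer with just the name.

Tracking the pen holder through step 1:
After step 0 (start): Trent
After step 1: Heidi

At step 1, the holder is Heidi.

Answer: Heidi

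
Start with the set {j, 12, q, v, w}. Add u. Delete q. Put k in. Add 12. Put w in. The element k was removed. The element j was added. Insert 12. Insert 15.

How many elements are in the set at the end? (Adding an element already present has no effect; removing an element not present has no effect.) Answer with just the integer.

Answer: 6

Derivation:
Tracking the set through each operation:
Start: {12, j, q, v, w}
Event 1 (add u): added. Set: {12, j, q, u, v, w}
Event 2 (remove q): removed. Set: {12, j, u, v, w}
Event 3 (add k): added. Set: {12, j, k, u, v, w}
Event 4 (add 12): already present, no change. Set: {12, j, k, u, v, w}
Event 5 (add w): already present, no change. Set: {12, j, k, u, v, w}
Event 6 (remove k): removed. Set: {12, j, u, v, w}
Event 7 (add j): already present, no change. Set: {12, j, u, v, w}
Event 8 (add 12): already present, no change. Set: {12, j, u, v, w}
Event 9 (add 15): added. Set: {12, 15, j, u, v, w}

Final set: {12, 15, j, u, v, w} (size 6)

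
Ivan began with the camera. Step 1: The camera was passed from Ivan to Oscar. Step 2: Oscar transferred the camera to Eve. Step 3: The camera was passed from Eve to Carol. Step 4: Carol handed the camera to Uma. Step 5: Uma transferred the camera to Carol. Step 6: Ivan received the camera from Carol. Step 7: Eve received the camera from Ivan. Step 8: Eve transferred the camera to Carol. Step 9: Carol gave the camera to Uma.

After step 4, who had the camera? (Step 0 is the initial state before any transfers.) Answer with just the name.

Tracking the camera holder through step 4:
After step 0 (start): Ivan
After step 1: Oscar
After step 2: Eve
After step 3: Carol
After step 4: Uma

At step 4, the holder is Uma.

Answer: Uma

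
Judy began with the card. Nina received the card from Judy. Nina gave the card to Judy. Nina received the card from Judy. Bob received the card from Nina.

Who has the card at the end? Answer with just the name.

Tracking the card through each event:
Start: Judy has the card.
After event 1: Nina has the card.
After event 2: Judy has the card.
After event 3: Nina has the card.
After event 4: Bob has the card.

Answer: Bob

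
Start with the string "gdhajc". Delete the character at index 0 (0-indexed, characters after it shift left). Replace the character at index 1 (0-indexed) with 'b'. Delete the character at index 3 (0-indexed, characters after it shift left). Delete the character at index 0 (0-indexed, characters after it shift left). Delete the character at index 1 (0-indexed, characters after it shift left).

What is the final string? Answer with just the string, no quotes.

Applying each edit step by step:
Start: "gdhajc"
Op 1 (delete idx 0 = 'g'): "gdhajc" -> "dhajc"
Op 2 (replace idx 1: 'h' -> 'b'): "dhajc" -> "dbajc"
Op 3 (delete idx 3 = 'j'): "dbajc" -> "dbac"
Op 4 (delete idx 0 = 'd'): "dbac" -> "bac"
Op 5 (delete idx 1 = 'a'): "bac" -> "bc"

Answer: bc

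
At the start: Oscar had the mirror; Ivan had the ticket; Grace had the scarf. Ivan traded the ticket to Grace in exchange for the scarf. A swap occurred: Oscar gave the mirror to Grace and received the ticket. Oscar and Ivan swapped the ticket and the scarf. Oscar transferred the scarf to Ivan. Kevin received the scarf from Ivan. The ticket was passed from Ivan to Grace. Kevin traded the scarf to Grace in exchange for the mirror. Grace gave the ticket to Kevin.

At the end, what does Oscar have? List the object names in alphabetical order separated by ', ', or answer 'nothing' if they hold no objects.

Tracking all object holders:
Start: mirror:Oscar, ticket:Ivan, scarf:Grace
Event 1 (swap ticket<->scarf: now ticket:Grace, scarf:Ivan). State: mirror:Oscar, ticket:Grace, scarf:Ivan
Event 2 (swap mirror<->ticket: now mirror:Grace, ticket:Oscar). State: mirror:Grace, ticket:Oscar, scarf:Ivan
Event 3 (swap ticket<->scarf: now ticket:Ivan, scarf:Oscar). State: mirror:Grace, ticket:Ivan, scarf:Oscar
Event 4 (give scarf: Oscar -> Ivan). State: mirror:Grace, ticket:Ivan, scarf:Ivan
Event 5 (give scarf: Ivan -> Kevin). State: mirror:Grace, ticket:Ivan, scarf:Kevin
Event 6 (give ticket: Ivan -> Grace). State: mirror:Grace, ticket:Grace, scarf:Kevin
Event 7 (swap scarf<->mirror: now scarf:Grace, mirror:Kevin). State: mirror:Kevin, ticket:Grace, scarf:Grace
Event 8 (give ticket: Grace -> Kevin). State: mirror:Kevin, ticket:Kevin, scarf:Grace

Final state: mirror:Kevin, ticket:Kevin, scarf:Grace
Oscar holds: (nothing).

Answer: nothing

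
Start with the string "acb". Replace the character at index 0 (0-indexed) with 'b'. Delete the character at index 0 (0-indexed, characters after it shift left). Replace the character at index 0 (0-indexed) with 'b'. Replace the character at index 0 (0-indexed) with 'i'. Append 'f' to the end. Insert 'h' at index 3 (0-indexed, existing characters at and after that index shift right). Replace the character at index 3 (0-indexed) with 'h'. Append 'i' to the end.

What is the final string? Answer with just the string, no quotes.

Answer: ibfhi

Derivation:
Applying each edit step by step:
Start: "acb"
Op 1 (replace idx 0: 'a' -> 'b'): "acb" -> "bcb"
Op 2 (delete idx 0 = 'b'): "bcb" -> "cb"
Op 3 (replace idx 0: 'c' -> 'b'): "cb" -> "bb"
Op 4 (replace idx 0: 'b' -> 'i'): "bb" -> "ib"
Op 5 (append 'f'): "ib" -> "ibf"
Op 6 (insert 'h' at idx 3): "ibf" -> "ibfh"
Op 7 (replace idx 3: 'h' -> 'h'): "ibfh" -> "ibfh"
Op 8 (append 'i'): "ibfh" -> "ibfhi"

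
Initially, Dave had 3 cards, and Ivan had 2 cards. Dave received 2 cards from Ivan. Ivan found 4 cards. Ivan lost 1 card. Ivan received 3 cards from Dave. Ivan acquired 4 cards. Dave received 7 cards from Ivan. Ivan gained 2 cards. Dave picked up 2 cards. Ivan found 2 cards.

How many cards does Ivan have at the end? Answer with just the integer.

Answer: 7

Derivation:
Tracking counts step by step:
Start: Dave=3, Ivan=2
Event 1 (Ivan -> Dave, 2): Ivan: 2 -> 0, Dave: 3 -> 5. State: Dave=5, Ivan=0
Event 2 (Ivan +4): Ivan: 0 -> 4. State: Dave=5, Ivan=4
Event 3 (Ivan -1): Ivan: 4 -> 3. State: Dave=5, Ivan=3
Event 4 (Dave -> Ivan, 3): Dave: 5 -> 2, Ivan: 3 -> 6. State: Dave=2, Ivan=6
Event 5 (Ivan +4): Ivan: 6 -> 10. State: Dave=2, Ivan=10
Event 6 (Ivan -> Dave, 7): Ivan: 10 -> 3, Dave: 2 -> 9. State: Dave=9, Ivan=3
Event 7 (Ivan +2): Ivan: 3 -> 5. State: Dave=9, Ivan=5
Event 8 (Dave +2): Dave: 9 -> 11. State: Dave=11, Ivan=5
Event 9 (Ivan +2): Ivan: 5 -> 7. State: Dave=11, Ivan=7

Ivan's final count: 7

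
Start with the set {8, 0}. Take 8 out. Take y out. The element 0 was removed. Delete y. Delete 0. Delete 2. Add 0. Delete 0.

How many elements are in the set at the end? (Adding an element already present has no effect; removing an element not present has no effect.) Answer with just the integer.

Tracking the set through each operation:
Start: {0, 8}
Event 1 (remove 8): removed. Set: {0}
Event 2 (remove y): not present, no change. Set: {0}
Event 3 (remove 0): removed. Set: {}
Event 4 (remove y): not present, no change. Set: {}
Event 5 (remove 0): not present, no change. Set: {}
Event 6 (remove 2): not present, no change. Set: {}
Event 7 (add 0): added. Set: {0}
Event 8 (remove 0): removed. Set: {}

Final set: {} (size 0)

Answer: 0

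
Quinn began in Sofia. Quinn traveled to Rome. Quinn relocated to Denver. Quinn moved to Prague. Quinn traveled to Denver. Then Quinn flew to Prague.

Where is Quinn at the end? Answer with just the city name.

Answer: Prague

Derivation:
Tracking Quinn's location:
Start: Quinn is in Sofia.
After move 1: Sofia -> Rome. Quinn is in Rome.
After move 2: Rome -> Denver. Quinn is in Denver.
After move 3: Denver -> Prague. Quinn is in Prague.
After move 4: Prague -> Denver. Quinn is in Denver.
After move 5: Denver -> Prague. Quinn is in Prague.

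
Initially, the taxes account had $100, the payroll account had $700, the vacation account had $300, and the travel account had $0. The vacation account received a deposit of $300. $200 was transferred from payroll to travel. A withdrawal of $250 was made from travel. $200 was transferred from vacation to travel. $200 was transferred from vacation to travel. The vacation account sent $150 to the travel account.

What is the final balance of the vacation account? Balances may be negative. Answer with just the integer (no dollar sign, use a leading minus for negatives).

Answer: 50

Derivation:
Tracking account balances step by step:
Start: taxes=100, payroll=700, vacation=300, travel=0
Event 1 (deposit 300 to vacation): vacation: 300 + 300 = 600. Balances: taxes=100, payroll=700, vacation=600, travel=0
Event 2 (transfer 200 payroll -> travel): payroll: 700 - 200 = 500, travel: 0 + 200 = 200. Balances: taxes=100, payroll=500, vacation=600, travel=200
Event 3 (withdraw 250 from travel): travel: 200 - 250 = -50. Balances: taxes=100, payroll=500, vacation=600, travel=-50
Event 4 (transfer 200 vacation -> travel): vacation: 600 - 200 = 400, travel: -50 + 200 = 150. Balances: taxes=100, payroll=500, vacation=400, travel=150
Event 5 (transfer 200 vacation -> travel): vacation: 400 - 200 = 200, travel: 150 + 200 = 350. Balances: taxes=100, payroll=500, vacation=200, travel=350
Event 6 (transfer 150 vacation -> travel): vacation: 200 - 150 = 50, travel: 350 + 150 = 500. Balances: taxes=100, payroll=500, vacation=50, travel=500

Final balance of vacation: 50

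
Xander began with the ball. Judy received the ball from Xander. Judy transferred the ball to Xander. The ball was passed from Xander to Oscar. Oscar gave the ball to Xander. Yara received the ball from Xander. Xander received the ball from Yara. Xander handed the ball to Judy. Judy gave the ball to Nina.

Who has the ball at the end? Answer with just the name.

Answer: Nina

Derivation:
Tracking the ball through each event:
Start: Xander has the ball.
After event 1: Judy has the ball.
After event 2: Xander has the ball.
After event 3: Oscar has the ball.
After event 4: Xander has the ball.
After event 5: Yara has the ball.
After event 6: Xander has the ball.
After event 7: Judy has the ball.
After event 8: Nina has the ball.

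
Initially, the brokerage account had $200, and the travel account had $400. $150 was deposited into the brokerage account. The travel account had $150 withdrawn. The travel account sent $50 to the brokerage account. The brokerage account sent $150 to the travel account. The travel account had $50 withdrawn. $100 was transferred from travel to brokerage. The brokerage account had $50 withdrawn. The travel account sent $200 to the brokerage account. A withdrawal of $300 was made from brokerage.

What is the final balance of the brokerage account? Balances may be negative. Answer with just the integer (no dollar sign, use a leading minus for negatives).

Tracking account balances step by step:
Start: brokerage=200, travel=400
Event 1 (deposit 150 to brokerage): brokerage: 200 + 150 = 350. Balances: brokerage=350, travel=400
Event 2 (withdraw 150 from travel): travel: 400 - 150 = 250. Balances: brokerage=350, travel=250
Event 3 (transfer 50 travel -> brokerage): travel: 250 - 50 = 200, brokerage: 350 + 50 = 400. Balances: brokerage=400, travel=200
Event 4 (transfer 150 brokerage -> travel): brokerage: 400 - 150 = 250, travel: 200 + 150 = 350. Balances: brokerage=250, travel=350
Event 5 (withdraw 50 from travel): travel: 350 - 50 = 300. Balances: brokerage=250, travel=300
Event 6 (transfer 100 travel -> brokerage): travel: 300 - 100 = 200, brokerage: 250 + 100 = 350. Balances: brokerage=350, travel=200
Event 7 (withdraw 50 from brokerage): brokerage: 350 - 50 = 300. Balances: brokerage=300, travel=200
Event 8 (transfer 200 travel -> brokerage): travel: 200 - 200 = 0, brokerage: 300 + 200 = 500. Balances: brokerage=500, travel=0
Event 9 (withdraw 300 from brokerage): brokerage: 500 - 300 = 200. Balances: brokerage=200, travel=0

Final balance of brokerage: 200

Answer: 200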